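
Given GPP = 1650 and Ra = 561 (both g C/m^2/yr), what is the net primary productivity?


NPP = GPP - Ra = 1650 - 561 = 1089 g C/m^2/yr

1089 g C/m^2/yr


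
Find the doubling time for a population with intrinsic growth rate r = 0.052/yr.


td = ln(2) / 0.052 = 0.693147 / 0.052 = 13.3298 ≈ 13.3 years

13.3 years


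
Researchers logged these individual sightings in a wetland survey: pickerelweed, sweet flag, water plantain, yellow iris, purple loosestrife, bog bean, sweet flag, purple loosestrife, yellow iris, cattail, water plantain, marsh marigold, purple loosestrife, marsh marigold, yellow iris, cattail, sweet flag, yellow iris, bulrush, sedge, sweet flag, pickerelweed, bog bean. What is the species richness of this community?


Total individuals logged = 23
Distinct species (count of individuals): pickerelweed (2), sweet flag (4), water plantain (2), yellow iris (4), purple loosestrife (3), bog bean (2), cattail (2), marsh marigold (2), bulrush (1), sedge (1)
Species richness = number of distinct species = 10

10


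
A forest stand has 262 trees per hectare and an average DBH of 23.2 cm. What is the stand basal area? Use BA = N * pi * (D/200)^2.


(D/200)^2 = (23.2/200)^2 = 0.116^2 = 0.013456
Individual BA = 3.141593 * 0.013456 = 0.0422733 m^2
Stand BA = 262 * 0.0422733 = 11.0756 ≈ 11.08 m^2/ha

11.08 m^2/ha


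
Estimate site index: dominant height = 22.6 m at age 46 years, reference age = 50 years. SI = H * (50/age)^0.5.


50/46 = 1.08696
(1.08696)^0.5 = 1.04257
SI = 22.6 * 1.04257 = 23.5621 ≈ 23.6 m

23.6 m


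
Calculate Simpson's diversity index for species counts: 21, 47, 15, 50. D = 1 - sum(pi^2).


Total N = 21 + 47 + 15 + 50 = 133
Per-species terms:
  p = 21/133 = 0.157895; p^2 = 0.157895^2 = 0.024931
  p = 47/133 = 0.353383; p^2 = 0.353383^2 = 0.124880
  p = 15/133 = 0.112782; p^2 = 0.112782^2 = 0.012720
  p = 50/133 = 0.375940; p^2 = 0.375940^2 = 0.141331
sum(p^2) = 0.024931 + 0.124880 + 0.012720 + 0.141331 = 0.303862
D = 1 - 0.303862 = 0.696138 ≈ 0.6961

0.6961


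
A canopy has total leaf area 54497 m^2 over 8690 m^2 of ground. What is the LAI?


LAI = 54497 / 8690 = 6.2712 ≈ 6.27

6.27


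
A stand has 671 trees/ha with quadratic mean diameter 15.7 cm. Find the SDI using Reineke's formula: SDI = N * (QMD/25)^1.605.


QMD/25 = 15.7/25 = 0.628
(0.628)^1.605 = exp(1.605 * ln(0.628)) = exp(1.605 * (-0.465215)) = exp(-0.746670) = 0.473942
SDI = 671 * 0.473942 = 318.015 ≈ 318

318


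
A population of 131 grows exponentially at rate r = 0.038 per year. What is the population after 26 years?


r*t = 0.038 * 26 = 0.988
exp(0.988) = 2.68586
N = 131 * 2.68586 = 351.848 ≈ 352

352


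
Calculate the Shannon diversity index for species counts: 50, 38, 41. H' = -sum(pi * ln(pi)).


Total N = 50 + 38 + 41 = 129
Per-species terms:
  p = 50/129 = 0.387597; ln(p) = -0.947789; p*ln(p) = 0.387597 * (-0.947789) = -0.367360
  p = 38/129 = 0.294574; ln(p) = -1.222225; p*ln(p) = 0.294574 * (-1.222225) = -0.360036
  p = 41/129 = 0.317829; ln(p) = -1.146242; p*ln(p) = 0.317829 * (-1.146242) = -0.364309
sum(p*ln(p)) = (-0.367360) + (-0.360036) + (-0.364309) = -1.091705
H' = -(-1.091705) = 1.091705 ≈ 1.0917

1.0917


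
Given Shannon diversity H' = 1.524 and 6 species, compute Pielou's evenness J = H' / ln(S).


ln(6) = 1.79176
J = H' / ln(S) = 1.524 / 1.79176 = 0.850560 ≈ 0.8506

0.8506


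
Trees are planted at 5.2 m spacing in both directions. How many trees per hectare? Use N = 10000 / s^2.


N = 10000 / 5.2^2 = 10000 / 27.04 = 369.822 ≈ 370 trees/ha

370 trees/ha


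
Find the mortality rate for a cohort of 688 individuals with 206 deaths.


Mortality rate = 206 / 688 = 0.299419 ≈ 0.2994

0.2994


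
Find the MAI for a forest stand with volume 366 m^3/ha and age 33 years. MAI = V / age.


MAI = 366 / 33 = 11.0909 ≈ 11.09 m^3/ha/yr

11.09 m^3/ha/yr


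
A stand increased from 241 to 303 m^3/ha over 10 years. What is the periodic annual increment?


PAI = (V2 - V1) / period = (303 - 241) / 10 = 62 / 10 = 6.20 m^3/ha/yr

6.20 m^3/ha/yr


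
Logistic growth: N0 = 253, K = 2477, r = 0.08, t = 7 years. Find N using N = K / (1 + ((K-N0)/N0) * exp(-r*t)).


(K - N0)/N0 = (2477 - 253)/253 = 2224/253 = 8.79051
r*t = 0.08 * 7 = 0.56; exp(-0.56) = 0.571209
8.79051 * 0.571209 = 5.02122
1 + 5.02122 = 6.02122
N = 2477 / 6.02122 = 411.378 ≈ 411

411


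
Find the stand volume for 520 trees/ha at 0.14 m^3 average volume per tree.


V_stand = 520 * 0.14 = 72.8 m^3/ha

72.8 m^3/ha


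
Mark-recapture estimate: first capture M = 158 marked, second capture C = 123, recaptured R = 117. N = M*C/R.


N = M * C / R = 158 * 123 / 117 = 19434 / 117 = 166.10 ≈ 166

166 individuals


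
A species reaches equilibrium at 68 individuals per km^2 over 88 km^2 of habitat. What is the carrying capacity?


K = 68 * 88 = 5984 individuals

5984 individuals


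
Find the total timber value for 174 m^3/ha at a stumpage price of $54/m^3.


Value = 174 * 54 = $9396/ha

$9396/ha


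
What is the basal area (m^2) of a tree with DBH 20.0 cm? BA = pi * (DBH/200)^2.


D/200 = 20.0/200 = 0.1 m
(D/200)^2 = 0.1^2 = 0.01
BA = 3.141593 * 0.01 = 0.0314159 ≈ 0.0314 m^2

0.0314 m^2


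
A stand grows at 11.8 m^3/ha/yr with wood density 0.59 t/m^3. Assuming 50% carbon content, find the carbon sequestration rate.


C = 11.8 * 0.59 * 0.5 = 3.481 ≈ 3.48 t C/ha/yr

3.48 t C/ha/yr


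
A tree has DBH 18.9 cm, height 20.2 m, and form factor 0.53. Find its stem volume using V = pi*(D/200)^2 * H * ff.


(D/200)^2 = (18.9/200)^2 = 0.0945^2 = 0.00893025
BA = 3.141593 * 0.00893025 = 0.0280552 m^2
V = 0.0280552 * 20.2 * 0.53 = 0.300359 ≈ 0.300 m^3

0.300 m^3


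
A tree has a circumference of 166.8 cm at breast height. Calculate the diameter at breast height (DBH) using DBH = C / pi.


DBH = C / pi = 166.8 / 3.141593 = 53.0941 ≈ 53.09 cm

53.09 cm


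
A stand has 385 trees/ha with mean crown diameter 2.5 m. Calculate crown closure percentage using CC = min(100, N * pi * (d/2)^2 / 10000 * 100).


(d/2)^2 = (2.5/2)^2 = 1.25^2 = 1.5625
Crown area = 3.141593 * 1.5625 = 4.90874 m^2
N * area / 10000 * 100 = 385 * 4.90874 / 10000 * 100 = 18.8986
CC = min(100, 18.8986) = 18.8986 ≈ 18.9%

18.9%


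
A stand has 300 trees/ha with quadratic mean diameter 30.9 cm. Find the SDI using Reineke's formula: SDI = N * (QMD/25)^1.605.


QMD/25 = 30.9/25 = 1.236
(1.236)^1.605 = exp(1.605 * ln(1.236)) = exp(1.605 * 0.211880) = exp(0.340067) = 1.40504
SDI = 300 * 1.40504 = 421.512 ≈ 422

422


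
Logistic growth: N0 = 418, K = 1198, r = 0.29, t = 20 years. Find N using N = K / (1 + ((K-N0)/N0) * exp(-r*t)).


(K - N0)/N0 = (1198 - 418)/418 = 780/418 = 1.86603
r*t = 0.29 * 20 = 5.8; exp(-5.8) = 0.00302755
1.86603 * 0.00302755 = 0.00564950
1 + 0.00564950 = 1.00565
N = 1198 / 1.00565 = 1191.27 ≈ 1191

1191


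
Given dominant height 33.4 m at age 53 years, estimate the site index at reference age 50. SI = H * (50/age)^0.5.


50/53 = 0.943396
(0.943396)^0.5 = 0.971286
SI = 33.4 * 0.971286 = 32.4410 ≈ 32.4 m

32.4 m


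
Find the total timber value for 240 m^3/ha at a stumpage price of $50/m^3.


Value = 240 * 50 = $12000/ha

$12000/ha


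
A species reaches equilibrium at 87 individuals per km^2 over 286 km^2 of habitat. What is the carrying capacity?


K = 87 * 286 = 24882 individuals

24882 individuals


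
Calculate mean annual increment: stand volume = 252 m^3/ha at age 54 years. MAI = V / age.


MAI = 252 / 54 = 4.6667 ≈ 4.67 m^3/ha/yr

4.67 m^3/ha/yr


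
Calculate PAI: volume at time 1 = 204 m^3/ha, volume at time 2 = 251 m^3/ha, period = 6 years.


PAI = (V2 - V1) / period = (251 - 204) / 6 = 47 / 6 = 7.8333 ≈ 7.83 m^3/ha/yr

7.83 m^3/ha/yr


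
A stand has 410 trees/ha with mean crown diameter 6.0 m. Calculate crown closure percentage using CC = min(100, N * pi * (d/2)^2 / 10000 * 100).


(d/2)^2 = (6.0/2)^2 = 3^2 = 9
Crown area = 3.141593 * 9 = 28.2743 m^2
N * area / 10000 * 100 = 410 * 28.2743 / 10000 * 100 = 115.925
CC = min(100, 115.925) = 100%

100%


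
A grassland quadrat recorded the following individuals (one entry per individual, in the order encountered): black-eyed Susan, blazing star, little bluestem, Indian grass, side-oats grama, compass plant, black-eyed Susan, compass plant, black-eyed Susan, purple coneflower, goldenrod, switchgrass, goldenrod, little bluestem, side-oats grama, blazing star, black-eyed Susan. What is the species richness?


Total individuals logged = 17
Distinct species (count of individuals): black-eyed Susan (4), blazing star (2), little bluestem (2), Indian grass (1), side-oats grama (2), compass plant (2), purple coneflower (1), goldenrod (2), switchgrass (1)
Species richness = number of distinct species = 9

9


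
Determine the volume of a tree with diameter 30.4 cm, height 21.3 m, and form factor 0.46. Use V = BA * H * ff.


(D/200)^2 = (30.4/200)^2 = 0.152^2 = 0.023104
BA = 3.141593 * 0.023104 = 0.0725834 m^2
V = 0.0725834 * 21.3 * 0.46 = 0.711172 ≈ 0.711 m^3

0.711 m^3


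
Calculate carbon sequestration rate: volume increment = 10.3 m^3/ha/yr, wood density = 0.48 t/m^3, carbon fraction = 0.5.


C = 10.3 * 0.48 * 0.5 = 2.472 ≈ 2.47 t C/ha/yr

2.47 t C/ha/yr


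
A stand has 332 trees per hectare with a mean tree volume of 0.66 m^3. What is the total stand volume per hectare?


V_stand = 332 * 0.66 = 219.12 ≈ 219.1 m^3/ha

219.1 m^3/ha


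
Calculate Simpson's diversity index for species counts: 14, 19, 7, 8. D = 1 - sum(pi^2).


Total N = 14 + 19 + 7 + 8 = 48
Per-species terms:
  p = 14/48 = 0.291667; p^2 = 0.291667^2 = 0.085070
  p = 19/48 = 0.395833; p^2 = 0.395833^2 = 0.156684
  p = 7/48 = 0.145833; p^2 = 0.145833^2 = 0.021267
  p = 8/48 = 0.166667; p^2 = 0.166667^2 = 0.027778
sum(p^2) = 0.085070 + 0.156684 + 0.021267 + 0.027778 = 0.290799
D = 1 - 0.290799 = 0.709201 ≈ 0.7092

0.7092


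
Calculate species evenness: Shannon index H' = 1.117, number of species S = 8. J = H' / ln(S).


ln(8) = 2.07944
J = H' / ln(S) = 1.117 / 2.07944 = 0.537164 ≈ 0.5372

0.5372


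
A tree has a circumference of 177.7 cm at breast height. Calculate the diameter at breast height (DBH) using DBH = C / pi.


DBH = C / pi = 177.7 / 3.141593 = 56.5637 ≈ 56.56 cm

56.56 cm


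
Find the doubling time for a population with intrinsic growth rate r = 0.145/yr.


td = ln(2) / 0.145 = 0.693147 / 0.145 = 4.78032 ≈ 4.8 years

4.8 years


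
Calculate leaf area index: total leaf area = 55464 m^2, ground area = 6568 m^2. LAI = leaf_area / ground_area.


LAI = 55464 / 6568 = 8.4446 ≈ 8.44

8.44


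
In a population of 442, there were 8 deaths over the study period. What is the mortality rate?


Mortality rate = 8 / 442 = 0.018100 ≈ 0.0181

0.0181


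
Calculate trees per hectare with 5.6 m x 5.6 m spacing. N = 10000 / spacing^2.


N = 10000 / 5.6^2 = 10000 / 31.36 = 318.878 ≈ 319 trees/ha

319 trees/ha


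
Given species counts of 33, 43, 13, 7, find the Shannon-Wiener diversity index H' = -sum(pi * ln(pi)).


Total N = 33 + 43 + 13 + 7 = 96
Per-species terms:
  p = 33/96 = 0.343750; ln(p) = -1.067841; p*ln(p) = 0.343750 * (-1.067841) = -0.367070
  p = 43/96 = 0.447917; ln(p) = -0.803147; p*ln(p) = 0.447917 * (-0.803147) = -0.359743
  p = 13/96 = 0.135417; ln(p) = -1.999396; p*ln(p) = 0.135417 * (-1.999396) = -0.270752
  p = 7/96 = 0.072917; ln(p) = -2.618433; p*ln(p) = 0.072917 * (-2.618433) = -0.190928
sum(p*ln(p)) = (-0.367070) + (-0.359743) + (-0.270752) + (-0.190928) = -1.188493
H' = -(-1.188493) = 1.188493 ≈ 1.1885

1.1885


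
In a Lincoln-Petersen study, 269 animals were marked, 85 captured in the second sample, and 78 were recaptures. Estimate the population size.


N = M * C / R = 269 * 85 / 78 = 22865 / 78 = 293.14 ≈ 293

293 individuals


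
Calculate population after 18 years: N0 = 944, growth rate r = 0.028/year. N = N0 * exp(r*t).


r*t = 0.028 * 18 = 0.504
exp(0.504) = 1.65533
N = 944 * 1.65533 = 1562.63 ≈ 1563

1563


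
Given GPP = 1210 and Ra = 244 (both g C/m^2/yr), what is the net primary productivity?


NPP = GPP - Ra = 1210 - 244 = 966 g C/m^2/yr

966 g C/m^2/yr


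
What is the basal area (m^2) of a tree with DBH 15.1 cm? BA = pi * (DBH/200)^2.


D/200 = 15.1/200 = 0.0755 m
(D/200)^2 = 0.0755^2 = 0.00570025
BA = 3.141593 * 0.00570025 = 0.0179079 ≈ 0.0179 m^2

0.0179 m^2


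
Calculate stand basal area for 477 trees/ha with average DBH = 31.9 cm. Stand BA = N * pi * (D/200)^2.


(D/200)^2 = (31.9/200)^2 = 0.1595^2 = 0.02544025
Individual BA = 3.141593 * 0.02544025 = 0.0799229 m^2
Stand BA = 477 * 0.0799229 = 38.1232 ≈ 38.12 m^2/ha

38.12 m^2/ha


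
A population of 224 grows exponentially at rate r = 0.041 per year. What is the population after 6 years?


r*t = 0.041 * 6 = 0.246
exp(0.246) = 1.27890
N = 224 * 1.27890 = 286.474 ≈ 286

286


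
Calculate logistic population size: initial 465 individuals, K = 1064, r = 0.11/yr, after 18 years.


(K - N0)/N0 = (1064 - 465)/465 = 599/465 = 1.28817
r*t = 0.11 * 18 = 1.98; exp(-1.98) = 0.138069
1.28817 * 0.138069 = 0.177856
1 + 0.177856 = 1.17786
N = 1064 / 1.17786 = 903.333 ≈ 903

903


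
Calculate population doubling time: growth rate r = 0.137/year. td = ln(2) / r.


td = ln(2) / 0.137 = 0.693147 / 0.137 = 5.05947 ≈ 5.1 years

5.1 years


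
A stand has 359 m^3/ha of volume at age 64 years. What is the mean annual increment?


MAI = 359 / 64 = 5.6094 ≈ 5.61 m^3/ha/yr

5.61 m^3/ha/yr


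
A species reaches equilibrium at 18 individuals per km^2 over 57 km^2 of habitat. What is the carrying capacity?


K = 18 * 57 = 1026 individuals

1026 individuals


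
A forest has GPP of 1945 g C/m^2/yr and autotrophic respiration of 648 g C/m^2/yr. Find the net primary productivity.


NPP = GPP - Ra = 1945 - 648 = 1297 g C/m^2/yr

1297 g C/m^2/yr


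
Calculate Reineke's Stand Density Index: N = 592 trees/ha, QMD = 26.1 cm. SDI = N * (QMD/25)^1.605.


QMD/25 = 26.1/25 = 1.044
(1.044)^1.605 = exp(1.605 * ln(1.044)) = exp(1.605 * 0.0430595) = exp(0.0691105) = 1.07155
SDI = 592 * 1.07155 = 634.358 ≈ 634

634


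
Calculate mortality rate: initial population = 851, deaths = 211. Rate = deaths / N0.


Mortality rate = 211 / 851 = 0.247944 ≈ 0.2479

0.2479


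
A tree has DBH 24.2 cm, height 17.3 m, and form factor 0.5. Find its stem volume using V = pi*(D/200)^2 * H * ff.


(D/200)^2 = (24.2/200)^2 = 0.121^2 = 0.014641
BA = 3.141593 * 0.014641 = 0.0459961 m^2
V = 0.0459961 * 17.3 * 0.5 = 0.397866 ≈ 0.398 m^3

0.398 m^3


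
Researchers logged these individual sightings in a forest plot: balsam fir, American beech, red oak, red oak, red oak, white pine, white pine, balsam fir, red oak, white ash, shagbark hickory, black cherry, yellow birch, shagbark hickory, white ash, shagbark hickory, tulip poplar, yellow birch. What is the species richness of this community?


Total individuals logged = 18
Distinct species (count of individuals): balsam fir (2), American beech (1), red oak (4), white pine (2), white ash (2), shagbark hickory (3), black cherry (1), yellow birch (2), tulip poplar (1)
Species richness = number of distinct species = 9

9


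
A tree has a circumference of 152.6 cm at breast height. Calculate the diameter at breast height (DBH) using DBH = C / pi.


DBH = C / pi = 152.6 / 3.141593 = 48.5741 ≈ 48.57 cm

48.57 cm


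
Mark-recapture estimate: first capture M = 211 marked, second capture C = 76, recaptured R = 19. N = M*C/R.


N = M * C / R = 211 * 76 / 19 = 16036 / 19 = 844

844 individuals


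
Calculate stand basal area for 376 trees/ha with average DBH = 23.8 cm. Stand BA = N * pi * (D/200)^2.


(D/200)^2 = (23.8/200)^2 = 0.119^2 = 0.014161
Individual BA = 3.141593 * 0.014161 = 0.0444881 m^2
Stand BA = 376 * 0.0444881 = 16.7275 ≈ 16.73 m^2/ha

16.73 m^2/ha


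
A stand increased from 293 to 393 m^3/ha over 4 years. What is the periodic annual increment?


PAI = (V2 - V1) / period = (393 - 293) / 4 = 100 / 4 = 25.00 m^3/ha/yr

25.00 m^3/ha/yr


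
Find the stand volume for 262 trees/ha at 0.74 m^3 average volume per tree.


V_stand = 262 * 0.74 = 193.88 ≈ 193.9 m^3/ha

193.9 m^3/ha


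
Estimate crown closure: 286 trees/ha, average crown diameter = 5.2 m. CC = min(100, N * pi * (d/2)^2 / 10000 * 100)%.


(d/2)^2 = (5.2/2)^2 = 2.6^2 = 6.76
Crown area = 3.141593 * 6.76 = 21.2372 m^2
N * area / 10000 * 100 = 286 * 21.2372 / 10000 * 100 = 60.7384
CC = min(100, 60.7384) = 60.7384 ≈ 60.7%

60.7%


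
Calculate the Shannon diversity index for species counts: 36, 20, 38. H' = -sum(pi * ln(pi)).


Total N = 36 + 20 + 38 = 94
Per-species terms:
  p = 36/94 = 0.382979; ln(p) = -0.959775; p*ln(p) = 0.382979 * (-0.959775) = -0.367574
  p = 20/94 = 0.212766; ln(p) = -1.547562; p*ln(p) = 0.212766 * (-1.547562) = -0.329269
  p = 38/94 = 0.404255; ln(p) = -0.905709; p*ln(p) = 0.404255 * (-0.905709) = -0.366137
sum(p*ln(p)) = (-0.367574) + (-0.329269) + (-0.366137) = -1.062980
H' = -(-1.062980) = 1.062980 ≈ 1.0630

1.0630


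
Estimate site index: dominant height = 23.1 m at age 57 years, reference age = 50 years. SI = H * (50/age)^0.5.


50/57 = 0.877193
(0.877193)^0.5 = 0.936586
SI = 23.1 * 0.936586 = 21.6351 ≈ 21.6 m

21.6 m


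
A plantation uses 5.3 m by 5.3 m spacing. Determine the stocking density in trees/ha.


N = 10000 / 5.3^2 = 10000 / 28.09 = 355.999 ≈ 356 trees/ha

356 trees/ha


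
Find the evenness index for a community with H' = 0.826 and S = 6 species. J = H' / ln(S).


ln(6) = 1.79176
J = H' / ln(S) = 0.826 / 1.79176 = 0.460999 ≈ 0.4610

0.4610


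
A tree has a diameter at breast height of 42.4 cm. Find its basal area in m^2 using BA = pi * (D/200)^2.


D/200 = 42.4/200 = 0.212 m
(D/200)^2 = 0.212^2 = 0.044944
BA = 3.141593 * 0.044944 = 0.141196 ≈ 0.1412 m^2

0.1412 m^2


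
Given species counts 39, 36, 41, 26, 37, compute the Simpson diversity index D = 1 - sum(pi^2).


Total N = 39 + 36 + 41 + 26 + 37 = 179
Per-species terms:
  p = 39/179 = 0.217877; p^2 = 0.217877^2 = 0.047470
  p = 36/179 = 0.201117; p^2 = 0.201117^2 = 0.040448
  p = 41/179 = 0.229050; p^2 = 0.229050^2 = 0.052464
  p = 26/179 = 0.145251; p^2 = 0.145251^2 = 0.021098
  p = 37/179 = 0.206704; p^2 = 0.206704^2 = 0.042727
sum(p^2) = 0.047470 + 0.040448 + 0.052464 + 0.021098 + 0.042727 = 0.204207
D = 1 - 0.204207 = 0.795793 ≈ 0.7958

0.7958


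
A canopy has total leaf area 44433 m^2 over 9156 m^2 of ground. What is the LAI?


LAI = 44433 / 9156 = 4.8529 ≈ 4.85

4.85


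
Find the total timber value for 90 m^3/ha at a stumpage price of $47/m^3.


Value = 90 * 47 = $4230/ha

$4230/ha


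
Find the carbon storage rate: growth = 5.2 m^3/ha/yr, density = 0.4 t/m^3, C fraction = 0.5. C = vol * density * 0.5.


C = 5.2 * 0.4 * 0.5 = 1.04 t C/ha/yr

1.04 t C/ha/yr


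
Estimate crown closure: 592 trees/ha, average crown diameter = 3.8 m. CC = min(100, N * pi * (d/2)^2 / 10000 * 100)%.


(d/2)^2 = (3.8/2)^2 = 1.9^2 = 3.61
Crown area = 3.141593 * 3.61 = 11.3412 m^2
N * area / 10000 * 100 = 592 * 11.3412 / 10000 * 100 = 67.1399
CC = min(100, 67.1399) = 67.1399 ≈ 67.1%

67.1%


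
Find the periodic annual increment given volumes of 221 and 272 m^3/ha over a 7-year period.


PAI = (V2 - V1) / period = (272 - 221) / 7 = 51 / 7 = 7.2857 ≈ 7.29 m^3/ha/yr

7.29 m^3/ha/yr


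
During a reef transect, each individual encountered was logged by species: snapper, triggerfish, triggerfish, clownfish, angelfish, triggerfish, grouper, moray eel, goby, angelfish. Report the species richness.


Total individuals logged = 10
Distinct species (count of individuals): snapper (1), triggerfish (3), clownfish (1), angelfish (2), grouper (1), moray eel (1), goby (1)
Species richness = number of distinct species = 7

7


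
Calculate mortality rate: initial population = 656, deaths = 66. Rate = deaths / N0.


Mortality rate = 66 / 656 = 0.100610 ≈ 0.1006

0.1006


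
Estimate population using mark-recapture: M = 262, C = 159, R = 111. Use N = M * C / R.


N = M * C / R = 262 * 159 / 111 = 41658 / 111 = 375.30 ≈ 375

375 individuals


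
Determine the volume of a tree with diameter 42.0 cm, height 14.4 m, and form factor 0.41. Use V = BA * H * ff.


(D/200)^2 = (42.0/200)^2 = 0.21^2 = 0.0441
BA = 3.141593 * 0.0441 = 0.138544 m^2
V = 0.138544 * 14.4 * 0.41 = 0.817964 ≈ 0.818 m^3

0.818 m^3


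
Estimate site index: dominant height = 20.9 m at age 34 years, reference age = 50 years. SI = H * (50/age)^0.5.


50/34 = 1.47059
(1.47059)^0.5 = 1.21268
SI = 20.9 * 1.21268 = 25.3450 ≈ 25.3 m

25.3 m


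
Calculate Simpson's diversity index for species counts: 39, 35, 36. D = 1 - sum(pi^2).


Total N = 39 + 35 + 36 = 110
Per-species terms:
  p = 39/110 = 0.354545; p^2 = 0.354545^2 = 0.125702
  p = 35/110 = 0.318182; p^2 = 0.318182^2 = 0.101240
  p = 36/110 = 0.327273; p^2 = 0.327273^2 = 0.107108
sum(p^2) = 0.125702 + 0.101240 + 0.107108 = 0.334050
D = 1 - 0.334050 = 0.665950 ≈ 0.6660

0.6660


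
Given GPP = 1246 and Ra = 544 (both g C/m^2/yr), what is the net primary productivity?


NPP = GPP - Ra = 1246 - 544 = 702 g C/m^2/yr

702 g C/m^2/yr


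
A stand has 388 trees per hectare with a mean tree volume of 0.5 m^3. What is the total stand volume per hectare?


V_stand = 388 * 0.5 = 194.0 m^3/ha

194.0 m^3/ha


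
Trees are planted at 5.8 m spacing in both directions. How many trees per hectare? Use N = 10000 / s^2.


N = 10000 / 5.8^2 = 10000 / 33.64 = 297.265 ≈ 297 trees/ha

297 trees/ha


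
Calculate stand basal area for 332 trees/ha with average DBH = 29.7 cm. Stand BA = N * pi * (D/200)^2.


(D/200)^2 = (29.7/200)^2 = 0.1485^2 = 0.02205225
Individual BA = 3.141593 * 0.02205225 = 0.0692792 m^2
Stand BA = 332 * 0.0692792 = 23.0007 ≈ 23.00 m^2/ha

23.00 m^2/ha


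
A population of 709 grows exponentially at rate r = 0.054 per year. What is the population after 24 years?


r*t = 0.054 * 24 = 1.296
exp(1.296) = 3.65465
N = 709 * 3.65465 = 2591.15 ≈ 2591

2591


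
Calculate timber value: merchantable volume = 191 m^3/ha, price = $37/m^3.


Value = 191 * 37 = $7067/ha

$7067/ha


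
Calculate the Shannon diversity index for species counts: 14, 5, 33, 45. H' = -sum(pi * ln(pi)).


Total N = 14 + 5 + 33 + 45 = 97
Per-species terms:
  p = 14/97 = 0.144330; ln(p) = -1.935653; p*ln(p) = 0.144330 * (-1.935653) = -0.279373
  p = 5/97 = 0.051546; ln(p) = -2.965281; p*ln(p) = 0.051546 * (-2.965281) = -0.152848
  p = 33/97 = 0.340206; ln(p) = -1.078204; p*ln(p) = 0.340206 * (-1.078204) = -0.366811
  p = 45/97 = 0.463918; ln(p) = -0.768047; p*ln(p) = 0.463918 * (-0.768047) = -0.356311
sum(p*ln(p)) = (-0.279373) + (-0.152848) + (-0.366811) + (-0.356311) = -1.155343
H' = -(-1.155343) = 1.155343 ≈ 1.1553

1.1553


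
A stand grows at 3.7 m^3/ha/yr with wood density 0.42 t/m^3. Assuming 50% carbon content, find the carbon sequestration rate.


C = 3.7 * 0.42 * 0.5 = 0.777 ≈ 0.78 t C/ha/yr

0.78 t C/ha/yr


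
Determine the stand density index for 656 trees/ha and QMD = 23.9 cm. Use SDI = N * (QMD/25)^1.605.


QMD/25 = 23.9/25 = 0.956
(0.956)^1.605 = exp(1.605 * ln(0.956)) = exp(1.605 * (-0.0449974)) = exp(-0.0722208) = 0.930325
SDI = 656 * 0.930325 = 610.293 ≈ 610

610


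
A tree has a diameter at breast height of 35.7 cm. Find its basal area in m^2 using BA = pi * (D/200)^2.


D/200 = 35.7/200 = 0.1785 m
(D/200)^2 = 0.1785^2 = 0.03186225
BA = 3.141593 * 0.03186225 = 0.100098 ≈ 0.1001 m^2

0.1001 m^2


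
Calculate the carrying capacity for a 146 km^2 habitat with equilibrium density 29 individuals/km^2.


K = 29 * 146 = 4234 individuals

4234 individuals


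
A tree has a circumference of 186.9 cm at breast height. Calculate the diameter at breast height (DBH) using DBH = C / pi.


DBH = C / pi = 186.9 / 3.141593 = 59.4921 ≈ 59.49 cm

59.49 cm


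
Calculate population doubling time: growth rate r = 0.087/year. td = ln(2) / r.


td = ln(2) / 0.087 = 0.693147 / 0.087 = 7.96721 ≈ 8.0 years

8.0 years


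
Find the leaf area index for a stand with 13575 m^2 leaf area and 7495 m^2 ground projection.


LAI = 13575 / 7495 = 1.8112 ≈ 1.81

1.81


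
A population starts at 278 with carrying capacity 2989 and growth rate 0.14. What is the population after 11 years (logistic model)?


(K - N0)/N0 = (2989 - 278)/278 = 2711/278 = 9.75180
r*t = 0.14 * 11 = 1.54; exp(-1.54) = 0.214381
9.75180 * 0.214381 = 2.09060
1 + 2.09060 = 3.09060
N = 2989 / 3.09060 = 967.126 ≈ 967

967


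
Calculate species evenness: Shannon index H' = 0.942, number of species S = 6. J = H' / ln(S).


ln(6) = 1.79176
J = H' / ln(S) = 0.942 / 1.79176 = 0.525740 ≈ 0.5257

0.5257


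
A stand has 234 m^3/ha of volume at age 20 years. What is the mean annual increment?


MAI = 234 / 20 = 11.70 m^3/ha/yr

11.70 m^3/ha/yr


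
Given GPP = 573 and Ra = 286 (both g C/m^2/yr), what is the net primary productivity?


NPP = GPP - Ra = 573 - 286 = 287 g C/m^2/yr

287 g C/m^2/yr


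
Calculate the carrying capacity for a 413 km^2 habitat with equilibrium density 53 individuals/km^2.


K = 53 * 413 = 21889 individuals

21889 individuals


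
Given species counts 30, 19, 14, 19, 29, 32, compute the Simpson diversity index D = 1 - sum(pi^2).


Total N = 30 + 19 + 14 + 19 + 29 + 32 = 143
Per-species terms:
  p = 30/143 = 0.209790; p^2 = 0.209790^2 = 0.044012
  p = 19/143 = 0.132867; p^2 = 0.132867^2 = 0.017654
  p = 14/143 = 0.097902; p^2 = 0.097902^2 = 0.009585
  p = 19/143 = 0.132867; p^2 = 0.132867^2 = 0.017654
  p = 29/143 = 0.202797; p^2 = 0.202797^2 = 0.041127
  p = 32/143 = 0.223776; p^2 = 0.223776^2 = 0.050076
sum(p^2) = 0.044012 + 0.017654 + 0.009585 + 0.017654 + 0.041127 + 0.050076 = 0.180108
D = 1 - 0.180108 = 0.819892 ≈ 0.8199

0.8199


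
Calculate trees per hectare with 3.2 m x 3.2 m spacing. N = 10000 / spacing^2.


N = 10000 / 3.2^2 = 10000 / 10.24 = 976.563 ≈ 977 trees/ha

977 trees/ha


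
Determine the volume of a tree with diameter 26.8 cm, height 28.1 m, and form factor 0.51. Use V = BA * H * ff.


(D/200)^2 = (26.8/200)^2 = 0.134^2 = 0.017956
BA = 3.141593 * 0.017956 = 0.0564104 m^2
V = 0.0564104 * 28.1 * 0.51 = 0.808417 ≈ 0.808 m^3

0.808 m^3


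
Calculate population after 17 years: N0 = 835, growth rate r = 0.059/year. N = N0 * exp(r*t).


r*t = 0.059 * 17 = 1.003
exp(1.003) = 2.72645
N = 835 * 2.72645 = 2276.59 ≈ 2277

2277


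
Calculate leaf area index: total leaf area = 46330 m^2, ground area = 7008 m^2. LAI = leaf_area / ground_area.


LAI = 46330 / 7008 = 6.6110 ≈ 6.61

6.61


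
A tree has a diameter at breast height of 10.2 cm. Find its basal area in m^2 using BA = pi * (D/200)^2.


D/200 = 10.2/200 = 0.051 m
(D/200)^2 = 0.051^2 = 0.002601
BA = 3.141593 * 0.002601 = 0.00817128 ≈ 0.0082 m^2

0.0082 m^2


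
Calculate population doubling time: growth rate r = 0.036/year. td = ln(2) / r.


td = ln(2) / 0.036 = 0.693147 / 0.036 = 19.2541 ≈ 19.3 years

19.3 years


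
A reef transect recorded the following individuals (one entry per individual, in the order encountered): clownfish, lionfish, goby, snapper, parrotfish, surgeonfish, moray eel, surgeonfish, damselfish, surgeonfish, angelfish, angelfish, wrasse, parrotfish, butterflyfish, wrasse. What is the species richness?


Total individuals logged = 16
Distinct species (count of individuals): clownfish (1), lionfish (1), goby (1), snapper (1), parrotfish (2), surgeonfish (3), moray eel (1), damselfish (1), angelfish (2), wrasse (2), butterflyfish (1)
Species richness = number of distinct species = 11

11


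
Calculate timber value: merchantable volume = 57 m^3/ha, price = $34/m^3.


Value = 57 * 34 = $1938/ha

$1938/ha


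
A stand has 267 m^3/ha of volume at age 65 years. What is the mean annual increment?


MAI = 267 / 65 = 4.1077 ≈ 4.11 m^3/ha/yr

4.11 m^3/ha/yr


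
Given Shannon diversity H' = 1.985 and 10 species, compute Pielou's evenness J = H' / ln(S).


ln(10) = 2.30259
J = H' / ln(S) = 1.985 / 2.30259 = 0.862073 ≈ 0.8621

0.8621


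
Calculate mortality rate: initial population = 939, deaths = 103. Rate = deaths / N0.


Mortality rate = 103 / 939 = 0.109691 ≈ 0.1097

0.1097


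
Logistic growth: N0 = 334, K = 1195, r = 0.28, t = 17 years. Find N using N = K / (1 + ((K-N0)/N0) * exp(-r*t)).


(K - N0)/N0 = (1195 - 334)/334 = 861/334 = 2.57784
r*t = 0.28 * 17 = 4.76; exp(-4.76) = 0.00856561
2.57784 * 0.00856561 = 0.0220808
1 + 0.0220808 = 1.02208
N = 1195 / 1.02208 = 1169.18 ≈ 1169

1169


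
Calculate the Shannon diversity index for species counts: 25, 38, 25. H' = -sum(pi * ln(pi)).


Total N = 25 + 38 + 25 = 88
Per-species terms:
  p = 25/88 = 0.284091; ln(p) = -1.258461; p*ln(p) = 0.284091 * (-1.258461) = -0.357517
  p = 38/88 = 0.431818; ln(p) = -0.839751; p*ln(p) = 0.431818 * (-0.839751) = -0.362620
  p = 25/88 = 0.284091; ln(p) = -1.258461; p*ln(p) = 0.284091 * (-1.258461) = -0.357517
sum(p*ln(p)) = (-0.357517) + (-0.362620) + (-0.357517) = -1.077654
H' = -(-1.077654) = 1.077654 ≈ 1.0777

1.0777


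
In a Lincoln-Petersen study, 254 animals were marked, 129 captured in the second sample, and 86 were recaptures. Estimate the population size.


N = M * C / R = 254 * 129 / 86 = 32766 / 86 = 381

381 individuals


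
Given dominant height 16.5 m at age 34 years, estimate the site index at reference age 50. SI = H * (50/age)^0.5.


50/34 = 1.47059
(1.47059)^0.5 = 1.21268
SI = 16.5 * 1.21268 = 20.0092 ≈ 20.0 m

20.0 m


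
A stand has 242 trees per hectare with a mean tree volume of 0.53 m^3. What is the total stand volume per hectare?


V_stand = 242 * 0.53 = 128.26 ≈ 128.3 m^3/ha

128.3 m^3/ha


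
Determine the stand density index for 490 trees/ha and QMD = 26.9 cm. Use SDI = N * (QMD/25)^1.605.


QMD/25 = 26.9/25 = 1.076
(1.076)^1.605 = exp(1.605 * ln(1.076)) = exp(1.605 * 0.0732505) = exp(0.117567) = 1.12476
SDI = 490 * 1.12476 = 551.132 ≈ 551

551


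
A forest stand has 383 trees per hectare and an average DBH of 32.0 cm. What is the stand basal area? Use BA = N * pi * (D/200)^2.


(D/200)^2 = (32.0/200)^2 = 0.16^2 = 0.0256
Individual BA = 3.141593 * 0.0256 = 0.0804248 m^2
Stand BA = 383 * 0.0804248 = 30.8027 ≈ 30.80 m^2/ha

30.80 m^2/ha


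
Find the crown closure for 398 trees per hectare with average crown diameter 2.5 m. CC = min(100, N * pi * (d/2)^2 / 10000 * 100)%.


(d/2)^2 = (2.5/2)^2 = 1.25^2 = 1.5625
Crown area = 3.141593 * 1.5625 = 4.90874 m^2
N * area / 10000 * 100 = 398 * 4.90874 / 10000 * 100 = 19.5368
CC = min(100, 19.5368) = 19.5368 ≈ 19.5%

19.5%


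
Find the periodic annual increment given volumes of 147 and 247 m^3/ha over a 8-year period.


PAI = (V2 - V1) / period = (247 - 147) / 8 = 100 / 8 = 12.50 m^3/ha/yr

12.50 m^3/ha/yr


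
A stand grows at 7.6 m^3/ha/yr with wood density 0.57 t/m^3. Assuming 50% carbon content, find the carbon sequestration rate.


C = 7.6 * 0.57 * 0.5 = 2.166 ≈ 2.17 t C/ha/yr

2.17 t C/ha/yr


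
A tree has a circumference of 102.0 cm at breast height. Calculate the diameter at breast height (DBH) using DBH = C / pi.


DBH = C / pi = 102.0 / 3.141593 = 32.4676 ≈ 32.47 cm

32.47 cm


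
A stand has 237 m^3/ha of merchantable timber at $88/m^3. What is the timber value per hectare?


Value = 237 * 88 = $20856/ha

$20856/ha


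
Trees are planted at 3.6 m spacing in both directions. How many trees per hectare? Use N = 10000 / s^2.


N = 10000 / 3.6^2 = 10000 / 12.96 = 771.605 ≈ 772 trees/ha

772 trees/ha


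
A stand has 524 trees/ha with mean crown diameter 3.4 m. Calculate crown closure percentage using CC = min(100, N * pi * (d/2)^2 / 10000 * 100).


(d/2)^2 = (3.4/2)^2 = 1.7^2 = 2.89
Crown area = 3.141593 * 2.89 = 9.07920 m^2
N * area / 10000 * 100 = 524 * 9.07920 / 10000 * 100 = 47.5750
CC = min(100, 47.5750) = 47.5750 ≈ 47.6%

47.6%


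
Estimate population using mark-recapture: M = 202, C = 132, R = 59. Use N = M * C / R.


N = M * C / R = 202 * 132 / 59 = 26664 / 59 = 451.93 ≈ 452

452 individuals


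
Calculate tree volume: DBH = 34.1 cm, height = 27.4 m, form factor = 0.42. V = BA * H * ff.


(D/200)^2 = (34.1/200)^2 = 0.1705^2 = 0.02907025
BA = 3.141593 * 0.02907025 = 0.0913269 m^2
V = 0.0913269 * 27.4 * 0.42 = 1.05099 ≈ 1.051 m^3

1.051 m^3


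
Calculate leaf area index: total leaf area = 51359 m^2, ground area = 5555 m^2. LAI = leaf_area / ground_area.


LAI = 51359 / 5555 = 9.2455 ≈ 9.25

9.25


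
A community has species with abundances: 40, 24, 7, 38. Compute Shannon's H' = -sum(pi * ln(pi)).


Total N = 40 + 24 + 7 + 38 = 109
Per-species terms:
  p = 40/109 = 0.366972; ln(p) = -1.002470; p*ln(p) = 0.366972 * (-1.002470) = -0.367878
  p = 24/109 = 0.220183; ln(p) = -1.513296; p*ln(p) = 0.220183 * (-1.513296) = -0.333202
  p = 7/109 = 0.064220; ln(p) = -2.745441; p*ln(p) = 0.064220 * (-2.745441) = -0.176312
  p = 38/109 = 0.348624; ln(p) = -1.053761; p*ln(p) = 0.348624 * (-1.053761) = -0.367366
sum(p*ln(p)) = (-0.367878) + (-0.333202) + (-0.176312) + (-0.367366) = -1.244758
H' = -(-1.244758) = 1.244758 ≈ 1.2448

1.2448


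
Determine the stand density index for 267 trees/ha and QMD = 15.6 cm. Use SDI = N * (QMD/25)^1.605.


QMD/25 = 15.6/25 = 0.624
(0.624)^1.605 = exp(1.605 * ln(0.624)) = exp(1.605 * (-0.471605)) = exp(-0.756926) = 0.469106
SDI = 267 * 0.469106 = 125.251 ≈ 125

125


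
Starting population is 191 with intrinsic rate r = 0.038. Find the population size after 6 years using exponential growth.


r*t = 0.038 * 6 = 0.228
exp(0.228) = 1.25609
N = 191 * 1.25609 = 239.913 ≈ 240

240


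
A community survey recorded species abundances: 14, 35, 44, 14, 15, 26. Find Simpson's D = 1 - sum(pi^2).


Total N = 14 + 35 + 44 + 14 + 15 + 26 = 148
Per-species terms:
  p = 14/148 = 0.094595; p^2 = 0.094595^2 = 0.008948
  p = 35/148 = 0.236486; p^2 = 0.236486^2 = 0.055926
  p = 44/148 = 0.297297; p^2 = 0.297297^2 = 0.088386
  p = 14/148 = 0.094595; p^2 = 0.094595^2 = 0.008948
  p = 15/148 = 0.101351; p^2 = 0.101351^2 = 0.010272
  p = 26/148 = 0.175676; p^2 = 0.175676^2 = 0.030862
sum(p^2) = 0.008948 + 0.055926 + 0.088386 + 0.008948 + 0.010272 + 0.030862 = 0.203342
D = 1 - 0.203342 = 0.796658 ≈ 0.7967

0.7967


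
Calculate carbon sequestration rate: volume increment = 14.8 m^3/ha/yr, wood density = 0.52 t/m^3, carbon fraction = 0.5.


C = 14.8 * 0.52 * 0.5 = 3.848 ≈ 3.85 t C/ha/yr

3.85 t C/ha/yr


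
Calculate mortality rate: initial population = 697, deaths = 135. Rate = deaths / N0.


Mortality rate = 135 / 697 = 0.193687 ≈ 0.1937

0.1937


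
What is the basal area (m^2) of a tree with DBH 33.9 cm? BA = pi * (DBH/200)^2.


D/200 = 33.9/200 = 0.1695 m
(D/200)^2 = 0.1695^2 = 0.02873025
BA = 3.141593 * 0.02873025 = 0.0902588 ≈ 0.0903 m^2

0.0903 m^2


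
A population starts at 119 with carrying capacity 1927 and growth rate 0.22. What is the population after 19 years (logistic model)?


(K - N0)/N0 = (1927 - 119)/119 = 1808/119 = 15.1933
r*t = 0.22 * 19 = 4.18; exp(-4.18) = 0.0152985
15.1933 * 0.0152985 = 0.232435
1 + 0.232435 = 1.23244
N = 1927 / 1.23244 = 1563.56 ≈ 1564

1564


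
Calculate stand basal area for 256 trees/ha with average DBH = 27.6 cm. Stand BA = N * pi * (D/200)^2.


(D/200)^2 = (27.6/200)^2 = 0.138^2 = 0.019044
Individual BA = 3.141593 * 0.019044 = 0.0598285 m^2
Stand BA = 256 * 0.0598285 = 15.3161 ≈ 15.32 m^2/ha

15.32 m^2/ha


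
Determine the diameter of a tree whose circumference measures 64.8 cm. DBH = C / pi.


DBH = C / pi = 64.8 / 3.141593 = 20.6265 ≈ 20.63 cm

20.63 cm


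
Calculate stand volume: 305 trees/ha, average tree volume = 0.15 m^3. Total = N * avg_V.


V_stand = 305 * 0.15 = 45.75 ≈ 45.8 m^3/ha

45.8 m^3/ha


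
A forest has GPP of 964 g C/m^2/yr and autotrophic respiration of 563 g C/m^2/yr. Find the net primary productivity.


NPP = GPP - Ra = 964 - 563 = 401 g C/m^2/yr

401 g C/m^2/yr


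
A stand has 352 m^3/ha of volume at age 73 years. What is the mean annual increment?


MAI = 352 / 73 = 4.8219 ≈ 4.82 m^3/ha/yr

4.82 m^3/ha/yr


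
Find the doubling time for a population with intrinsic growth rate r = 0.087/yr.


td = ln(2) / 0.087 = 0.693147 / 0.087 = 7.96721 ≈ 8.0 years

8.0 years


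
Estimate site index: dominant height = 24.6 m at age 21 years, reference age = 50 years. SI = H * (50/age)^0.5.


50/21 = 2.38095
(2.38095)^0.5 = 1.54303
SI = 24.6 * 1.54303 = 37.9585 ≈ 38.0 m

38.0 m


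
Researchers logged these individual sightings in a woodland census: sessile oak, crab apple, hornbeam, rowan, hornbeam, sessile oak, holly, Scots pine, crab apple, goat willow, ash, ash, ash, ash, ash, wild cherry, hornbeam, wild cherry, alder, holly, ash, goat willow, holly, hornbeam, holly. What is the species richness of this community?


Total individuals logged = 25
Distinct species (count of individuals): sessile oak (2), crab apple (2), hornbeam (4), rowan (1), holly (4), Scots pine (1), goat willow (2), ash (6), wild cherry (2), alder (1)
Species richness = number of distinct species = 10

10


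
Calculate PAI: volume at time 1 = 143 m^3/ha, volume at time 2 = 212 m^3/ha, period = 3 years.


PAI = (V2 - V1) / period = (212 - 143) / 3 = 69 / 3 = 23.00 m^3/ha/yr

23.00 m^3/ha/yr


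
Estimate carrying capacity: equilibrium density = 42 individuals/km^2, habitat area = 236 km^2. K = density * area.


K = 42 * 236 = 9912 individuals

9912 individuals


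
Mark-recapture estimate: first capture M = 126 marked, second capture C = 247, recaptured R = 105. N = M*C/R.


N = M * C / R = 126 * 247 / 105 = 31122 / 105 = 296.40 ≈ 296

296 individuals


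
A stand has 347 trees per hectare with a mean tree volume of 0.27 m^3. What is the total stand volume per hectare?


V_stand = 347 * 0.27 = 93.69 ≈ 93.7 m^3/ha

93.7 m^3/ha


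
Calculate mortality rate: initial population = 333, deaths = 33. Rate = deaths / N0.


Mortality rate = 33 / 333 = 0.099099 ≈ 0.0991

0.0991


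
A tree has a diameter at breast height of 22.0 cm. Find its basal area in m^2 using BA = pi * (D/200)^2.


D/200 = 22.0/200 = 0.11 m
(D/200)^2 = 0.11^2 = 0.0121
BA = 3.141593 * 0.0121 = 0.0380133 ≈ 0.0380 m^2

0.0380 m^2


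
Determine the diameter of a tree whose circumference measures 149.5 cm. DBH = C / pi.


DBH = C / pi = 149.5 / 3.141593 = 47.5873 ≈ 47.59 cm

47.59 cm


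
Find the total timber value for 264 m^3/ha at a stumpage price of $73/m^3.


Value = 264 * 73 = $19272/ha

$19272/ha


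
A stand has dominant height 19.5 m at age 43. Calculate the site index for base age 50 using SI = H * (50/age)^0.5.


50/43 = 1.16279
(1.16279)^0.5 = 1.07833
SI = 19.5 * 1.07833 = 21.0274 ≈ 21.0 m

21.0 m


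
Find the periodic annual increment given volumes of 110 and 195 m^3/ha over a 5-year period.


PAI = (V2 - V1) / period = (195 - 110) / 5 = 85 / 5 = 17.00 m^3/ha/yr

17.00 m^3/ha/yr


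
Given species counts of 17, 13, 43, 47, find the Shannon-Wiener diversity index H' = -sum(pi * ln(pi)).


Total N = 17 + 13 + 43 + 47 = 120
Per-species terms:
  p = 17/120 = 0.141667; ln(p) = -1.954276; p*ln(p) = 0.141667 * (-1.954276) = -0.276856
  p = 13/120 = 0.108333; ln(p) = -2.222545; p*ln(p) = 0.108333 * (-2.222545) = -0.240775
  p = 43/120 = 0.358333; ln(p) = -1.026293; p*ln(p) = 0.358333 * (-1.026293) = -0.367755
  p = 47/120 = 0.391667; ln(p) = -0.937343; p*ln(p) = 0.391667 * (-0.937343) = -0.367126
sum(p*ln(p)) = (-0.276856) + (-0.240775) + (-0.367755) + (-0.367126) = -1.252512
H' = -(-1.252512) = 1.252512 ≈ 1.2525

1.2525
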